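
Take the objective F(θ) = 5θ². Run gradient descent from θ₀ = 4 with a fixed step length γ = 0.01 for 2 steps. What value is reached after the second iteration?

3.24

F′(θ) = 10θ
Step 1: F′(4) = 40; θ₁ = 4 − 0.01·40 = 3.6
Step 2: F′(3.6) = 36; θ₂ = 3.6 − 0.01·36 = 3.24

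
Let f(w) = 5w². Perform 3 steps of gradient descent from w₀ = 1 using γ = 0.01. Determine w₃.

0.729

f′(w) = 10w
w₁ = 1 − 0.01·10 = 0.9
w₂ = 0.9 − 0.01·9 = 0.81
w₃ = 0.81 − 0.01·8.1 = 0.729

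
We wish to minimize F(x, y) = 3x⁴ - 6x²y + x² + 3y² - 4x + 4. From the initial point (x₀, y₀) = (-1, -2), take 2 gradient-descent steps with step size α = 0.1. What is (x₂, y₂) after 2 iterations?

(-37.1296, 6.064)

∇F = (12x³ - 12xy + 2x - 4, -6x² + 6y)
(x₁, y₁) = (-1, -2) − 0.1·(-42, -18) = (3.2, -0.2)
(x₂, y₂) = (3.2, -0.2) − 0.1·(403.296, -62.64) = (-37.1296, 6.064)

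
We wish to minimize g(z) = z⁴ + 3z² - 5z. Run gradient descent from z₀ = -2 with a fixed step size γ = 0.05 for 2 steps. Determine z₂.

g′(z) = 4z³ + 6z - 5
Step 1: g′(-2) = -49; z₁ = -2 − 0.05·(-49) = 0.45
Step 2: g′(0.45) = -1.9355; z₂ = 0.45 − 0.05·(-1.9355) = 0.546775

0.546775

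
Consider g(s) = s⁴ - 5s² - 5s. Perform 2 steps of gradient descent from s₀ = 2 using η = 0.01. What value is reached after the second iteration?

g′(s) = 4s³ - 10s - 5
Step 1: g′(2) = 7; s₁ = 2 − 0.01·7 = 1.93
Step 2: g′(1.93) = 4.456228; s₂ = 1.93 − 0.01·4.456228 = 1.88543772

1.88543772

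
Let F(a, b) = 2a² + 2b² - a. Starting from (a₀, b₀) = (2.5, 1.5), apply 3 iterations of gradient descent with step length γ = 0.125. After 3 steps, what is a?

∇F = (4a - 1, 4b)
(a₁, b₁) = (2.5, 1.5) − 0.125·(9, 6) = (1.375, 0.75)
(a₂, b₂) = (1.375, 0.75) − 0.125·(4.5, 3) = (0.8125, 0.375)
(a₃, b₃) = (0.8125, 0.375) − 0.125·(2.25, 1.5) = (0.53125, 0.1875)
a = 0.53125

0.53125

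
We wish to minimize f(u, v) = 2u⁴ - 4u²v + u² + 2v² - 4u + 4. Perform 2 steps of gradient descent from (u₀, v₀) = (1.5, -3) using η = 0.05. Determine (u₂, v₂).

∇f = (8u³ - 8uv + 2u - 4, -4u² + 4v)
Step 1: at (1.5, -3), ∇f = (62, -21) → (1.5, -3) − 0.05·(62, -21) = (-1.6, -1.95)
Step 2: at (-1.6, -1.95), ∇f = (-64.928, -18.04) → (-1.6, -1.95) − 0.05·(-64.928, -18.04) = (1.6464, -1.048)

(1.6464, -1.048)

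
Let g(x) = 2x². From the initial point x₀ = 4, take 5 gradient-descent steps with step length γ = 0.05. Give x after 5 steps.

1.31072

g′(x) = 4x
Step 1: g′(4) = 16; x₁ = 4 − 0.05·16 = 3.2
Step 2: g′(3.2) = 12.8; x₂ = 3.2 − 0.05·12.8 = 2.56
Step 3: g′(2.56) = 10.24; x₃ = 2.56 − 0.05·10.24 = 2.048
Step 4: g′(2.048) = 8.192; x₄ = 2.048 − 0.05·8.192 = 1.6384
Step 5: g′(1.6384) = 6.5536; x₅ = 1.6384 − 0.05·6.5536 = 1.31072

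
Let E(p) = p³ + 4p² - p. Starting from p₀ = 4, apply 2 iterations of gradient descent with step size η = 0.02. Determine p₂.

1.701416

E′(p) = 3p² + 8p - 1
Step 1: E′(4) = 79; p₁ = 4 − 0.02·79 = 2.42
Step 2: E′(2.42) = 35.9292; p₂ = 2.42 − 0.02·35.9292 = 1.701416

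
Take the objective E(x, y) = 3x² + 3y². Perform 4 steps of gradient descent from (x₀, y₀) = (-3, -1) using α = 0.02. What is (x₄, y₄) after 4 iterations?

(-1.79908608, -0.59969536)

∇E = (6x, 6y)
(x₁, y₁) = (-3, -1) − 0.02·(-18, -6) = (-2.64, -0.88)
(x₂, y₂) = (-2.64, -0.88) − 0.02·(-15.84, -5.28) = (-2.3232, -0.7744)
(x₃, y₃) = (-2.3232, -0.7744) − 0.02·(-13.9392, -4.6464) = (-2.044416, -0.681472)
(x₄, y₄) = (-2.044416, -0.681472) − 0.02·(-12.266496, -4.088832) = (-1.79908608, -0.59969536)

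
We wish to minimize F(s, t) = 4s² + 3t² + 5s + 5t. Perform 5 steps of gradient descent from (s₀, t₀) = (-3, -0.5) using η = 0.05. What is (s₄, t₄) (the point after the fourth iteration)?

∇F = (8s + 5, 6t + 5)
(s₁, t₁) = (-3, -0.5) − 0.05·(-19, 2) = (-2.05, -0.6)
(s₂, t₂) = (-2.05, -0.6) − 0.05·(-11.4, 1.4) = (-1.48, -0.67)
(s₃, t₃) = (-1.48, -0.67) − 0.05·(-6.84, 0.98) = (-1.138, -0.719)
(s₄, t₄) = (-1.138, -0.719) − 0.05·(-4.104, 0.686) = (-0.9328, -0.7533)

(-0.9328, -0.7533)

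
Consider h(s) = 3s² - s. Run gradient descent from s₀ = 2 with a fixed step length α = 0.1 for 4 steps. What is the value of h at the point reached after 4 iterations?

-0.07672512

h′(s) = 6s - 1
s₁ = 2 − 0.1·11 = 0.9
s₂ = 0.9 − 0.1·4.4 = 0.46
s₃ = 0.46 − 0.1·1.76 = 0.284
s₄ = 0.284 − 0.1·0.704 = 0.2136
h(0.2136) = -0.07672512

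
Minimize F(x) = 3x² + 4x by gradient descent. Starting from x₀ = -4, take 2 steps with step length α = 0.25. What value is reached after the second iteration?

-1.5

F′(x) = 6x + 4
x₁ = -4 − 0.25·(-20) = 1
x₂ = 1 − 0.25·10 = -1.5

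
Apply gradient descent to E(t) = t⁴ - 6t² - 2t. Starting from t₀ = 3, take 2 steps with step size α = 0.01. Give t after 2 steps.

E′(t) = 4t³ - 12t - 2
Step 1: E′(3) = 70; t₁ = 3 − 0.01·70 = 2.3
Step 2: E′(2.3) = 19.068; t₂ = 2.3 − 0.01·19.068 = 2.10932

2.10932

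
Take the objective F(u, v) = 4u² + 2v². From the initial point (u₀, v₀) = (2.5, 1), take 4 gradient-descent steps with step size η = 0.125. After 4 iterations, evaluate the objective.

∇F = (8u, 4v)
Step 1: at (2.5, 1), ∇F = (20, 4) → (2.5, 1) − 0.125·(20, 4) = (0, 0.5)
Step 2: at (0, 0.5), ∇F = (0, 2) → (0, 0.5) − 0.125·(0, 2) = (0, 0.25)
Step 3: at (0, 0.25), ∇F = (0, 1) → (0, 0.25) − 0.125·(0, 1) = (0, 0.125)
Step 4: at (0, 0.125), ∇F = (0, 0.5) → (0, 0.125) − 0.125·(0, 0.5) = (0, 0.0625)
F(0, 0.0625) = 0.0078125

0.0078125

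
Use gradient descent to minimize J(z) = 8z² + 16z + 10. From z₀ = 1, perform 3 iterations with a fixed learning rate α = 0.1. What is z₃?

-1.432

J′(z) = 16z + 16
z₁ = 1 − 0.1·32 = -2.2
z₂ = -2.2 − 0.1·(-19.2) = -0.28
z₃ = -0.28 − 0.1·11.52 = -1.432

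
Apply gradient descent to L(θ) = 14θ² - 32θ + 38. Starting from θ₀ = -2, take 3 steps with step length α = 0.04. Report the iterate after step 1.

1.52

L′(θ) = 28θ - 32
θ₁ = -2 − 0.04·(-88) = 1.52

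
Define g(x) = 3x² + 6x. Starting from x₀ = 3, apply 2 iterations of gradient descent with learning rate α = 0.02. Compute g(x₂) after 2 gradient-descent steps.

25.78537728

g′(x) = 6x + 6
Step 1: g′(3) = 24; x₁ = 3 − 0.02·24 = 2.52
Step 2: g′(2.52) = 21.12; x₂ = 2.52 − 0.02·21.12 = 2.0976
g(2.0976) = 25.78537728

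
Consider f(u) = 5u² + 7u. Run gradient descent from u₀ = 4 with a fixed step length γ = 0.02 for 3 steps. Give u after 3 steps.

1.7064

f′(u) = 10u + 7
Step 1: f′(4) = 47; u₁ = 4 − 0.02·47 = 3.06
Step 2: f′(3.06) = 37.6; u₂ = 3.06 − 0.02·37.6 = 2.308
Step 3: f′(2.308) = 30.08; u₃ = 2.308 − 0.02·30.08 = 1.7064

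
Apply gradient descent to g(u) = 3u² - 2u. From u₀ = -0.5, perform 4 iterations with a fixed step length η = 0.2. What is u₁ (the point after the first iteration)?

0.5

g′(u) = 6u - 2
u₁ = -0.5 − 0.2·(-5) = 0.5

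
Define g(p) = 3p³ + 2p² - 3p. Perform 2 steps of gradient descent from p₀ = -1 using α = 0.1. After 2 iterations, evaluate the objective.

g′(p) = 9p² + 4p - 3
p₁ = -1 − 0.1·2 = -1.2
p₂ = -1.2 − 0.1·5.16 = -1.716
g(-1.716) = -4.121777088

-4.121777088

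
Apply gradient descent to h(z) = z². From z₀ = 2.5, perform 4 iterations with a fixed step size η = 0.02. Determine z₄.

2.1233664

h′(z) = 2z
Step 1: h′(2.5) = 5; z₁ = 2.5 − 0.02·5 = 2.4
Step 2: h′(2.4) = 4.8; z₂ = 2.4 − 0.02·4.8 = 2.304
Step 3: h′(2.304) = 4.608; z₃ = 2.304 − 0.02·4.608 = 2.21184
Step 4: h′(2.21184) = 4.42368; z₄ = 2.21184 − 0.02·4.42368 = 2.1233664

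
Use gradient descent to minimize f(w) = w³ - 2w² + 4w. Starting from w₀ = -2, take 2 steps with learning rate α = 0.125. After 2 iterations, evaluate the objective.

-5918.630859375

f′(w) = 3w² - 4w + 4
w₁ = -2 − 0.125·24 = -5
w₂ = -5 − 0.125·99 = -17.375
f(-17.375) = -5918.630859375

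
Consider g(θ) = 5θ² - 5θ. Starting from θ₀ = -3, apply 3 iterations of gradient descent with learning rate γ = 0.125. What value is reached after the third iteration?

0.5546875

g′(θ) = 10θ - 5
Step 1: g′(-3) = -35; θ₁ = -3 − 0.125·(-35) = 1.375
Step 2: g′(1.375) = 8.75; θ₂ = 1.375 − 0.125·8.75 = 0.28125
Step 3: g′(0.28125) = -2.1875; θ₃ = 0.28125 − 0.125·(-2.1875) = 0.5546875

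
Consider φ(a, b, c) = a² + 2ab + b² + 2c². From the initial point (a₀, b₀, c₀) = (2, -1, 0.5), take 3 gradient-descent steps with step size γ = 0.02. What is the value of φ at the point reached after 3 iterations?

∇φ = (2a + 2b, 2a + 2b, 4c)
(a₁, b₁, c₁) = (2, -1, 0.5) − 0.02·(2, 2, 2) = (1.96, -1.04, 0.46)
(a₂, b₂, c₂) = (1.96, -1.04, 0.46) − 0.02·(1.84, 1.84, 1.84) = (1.9232, -1.0768, 0.4232)
(a₃, b₃, c₃) = (1.9232, -1.0768, 0.4232) − 0.02·(1.6928, 1.6928, 1.6928) = (1.889344, -1.110656, 0.389344)
φ(1.889344, -1.110656, 0.389344) = 0.909532502016

0.909532502016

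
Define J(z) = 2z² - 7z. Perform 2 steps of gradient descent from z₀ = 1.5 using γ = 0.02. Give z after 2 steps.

1.5384

J′(z) = 4z - 7
Step 1: J′(1.5) = -1; z₁ = 1.5 − 0.02·(-1) = 1.52
Step 2: J′(1.52) = -0.92; z₂ = 1.52 − 0.02·(-0.92) = 1.5384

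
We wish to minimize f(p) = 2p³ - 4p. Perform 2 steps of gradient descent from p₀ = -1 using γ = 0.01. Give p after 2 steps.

-1.042424

f′(p) = 6p² - 4
Step 1: f′(-1) = 2; p₁ = -1 − 0.01·2 = -1.02
Step 2: f′(-1.02) = 2.2424; p₂ = -1.02 − 0.01·2.2424 = -1.042424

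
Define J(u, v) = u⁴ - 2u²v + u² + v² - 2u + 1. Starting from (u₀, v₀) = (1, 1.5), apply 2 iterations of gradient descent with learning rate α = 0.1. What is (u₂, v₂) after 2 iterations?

∇J = (4u³ - 4uv + 2u - 2, -2u² + 2v)
(u₁, v₁) = (1, 1.5) − 0.1·(-2, 1) = (1.2, 1.4)
(u₂, v₂) = (1.2, 1.4) − 0.1·(0.592, -0.08) = (1.1408, 1.408)

(1.1408, 1.408)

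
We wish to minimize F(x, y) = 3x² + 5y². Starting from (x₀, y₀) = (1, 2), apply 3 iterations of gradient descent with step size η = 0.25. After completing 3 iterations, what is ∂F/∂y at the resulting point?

-67.5

∇F = (6x, 10y)
Step 1: at (1, 2), ∇F = (6, 20) → (1, 2) − 0.25·(6, 20) = (-0.5, -3)
Step 2: at (-0.5, -3), ∇F = (-3, -30) → (-0.5, -3) − 0.25·(-3, -30) = (0.25, 4.5)
Step 3: at (0.25, 4.5), ∇F = (1.5, 45) → (0.25, 4.5) − 0.25·(1.5, 45) = (-0.125, -6.75)
∂F/∂y at (-0.125, -6.75) = -67.5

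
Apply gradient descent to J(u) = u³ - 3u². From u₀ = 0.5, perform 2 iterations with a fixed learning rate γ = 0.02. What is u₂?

J′(u) = 3u² - 6u
u₁ = 0.5 − 0.02·(-2.25) = 0.545
u₂ = 0.545 − 0.02·(-2.378925) = 0.5925785

0.5925785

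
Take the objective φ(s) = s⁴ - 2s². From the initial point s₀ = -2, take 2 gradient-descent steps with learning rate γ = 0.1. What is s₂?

φ′(s) = 4s³ - 4s
s₁ = -2 − 0.1·(-24) = 0.4
s₂ = 0.4 − 0.1·(-1.344) = 0.5344

0.5344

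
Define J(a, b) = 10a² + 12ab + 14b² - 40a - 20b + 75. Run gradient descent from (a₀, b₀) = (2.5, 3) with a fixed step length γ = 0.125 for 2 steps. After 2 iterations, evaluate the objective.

∇J = (20a + 12b - 40, 12a + 28b - 20)
Step 1: at (2.5, 3), ∇J = (46, 94) → (2.5, 3) − 0.125·(46, 94) = (-3.25, -8.75)
Step 2: at (-3.25, -8.75), ∇J = (-210, -304) → (-3.25, -8.75) − 0.125·(-210, -304) = (23, 29.25)
J(23, 29.25) = 23910.875

23910.875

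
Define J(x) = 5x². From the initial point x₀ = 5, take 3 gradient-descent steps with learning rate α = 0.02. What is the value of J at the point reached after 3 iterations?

J′(x) = 10x
x₁ = 5 − 0.02·50 = 4
x₂ = 4 − 0.02·40 = 3.2
x₃ = 3.2 − 0.02·32 = 2.56
J(2.56) = 32.768

32.768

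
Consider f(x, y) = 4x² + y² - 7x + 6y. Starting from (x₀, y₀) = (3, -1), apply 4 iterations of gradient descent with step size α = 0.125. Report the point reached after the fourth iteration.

(0.875, -2.3671875)

∇f = (8x - 7, 2y + 6)
Step 1: at (3, -1), ∇f = (17, 4) → (3, -1) − 0.125·(17, 4) = (0.875, -1.5)
Step 2: at (0.875, -1.5), ∇f = (0, 3) → (0.875, -1.5) − 0.125·(0, 3) = (0.875, -1.875)
Step 3: at (0.875, -1.875), ∇f = (0, 2.25) → (0.875, -1.875) − 0.125·(0, 2.25) = (0.875, -2.15625)
Step 4: at (0.875, -2.15625), ∇f = (0, 1.6875) → (0.875, -2.15625) − 0.125·(0, 1.6875) = (0.875, -2.3671875)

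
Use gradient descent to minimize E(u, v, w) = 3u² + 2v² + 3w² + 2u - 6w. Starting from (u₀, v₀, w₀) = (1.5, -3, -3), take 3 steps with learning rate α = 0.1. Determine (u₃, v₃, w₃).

∇E = (6u + 2, 4v, 6w - 6)
(u₁, v₁, w₁) = (1.5, -3, -3) − 0.1·(11, -12, -24) = (0.4, -1.8, -0.6)
(u₂, v₂, w₂) = (0.4, -1.8, -0.6) − 0.1·(4.4, -7.2, -9.6) = (-0.04, -1.08, 0.36)
(u₃, v₃, w₃) = (-0.04, -1.08, 0.36) − 0.1·(1.76, -4.32, -3.84) = (-0.216, -0.648, 0.744)

(-0.216, -0.648, 0.744)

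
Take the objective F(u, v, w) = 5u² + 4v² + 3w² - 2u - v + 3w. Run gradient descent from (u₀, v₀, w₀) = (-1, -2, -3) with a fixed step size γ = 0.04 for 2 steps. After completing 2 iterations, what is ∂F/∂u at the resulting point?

-4.32

∇F = (10u - 2, 8v - 1, 6w + 3)
(u₁, v₁, w₁) = (-1, -2, -3) − 0.04·(-12, -17, -15) = (-0.52, -1.32, -2.4)
(u₂, v₂, w₂) = (-0.52, -1.32, -2.4) − 0.04·(-7.2, -11.56, -11.4) = (-0.232, -0.8576, -1.944)
∂F/∂u at (-0.232, -0.8576, -1.944) = -4.32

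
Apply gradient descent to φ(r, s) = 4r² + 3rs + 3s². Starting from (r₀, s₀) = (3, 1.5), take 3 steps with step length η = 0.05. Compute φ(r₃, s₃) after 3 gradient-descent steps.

0.9431448046875

∇φ = (8r + 3s, 3r + 6s)
(r₁, s₁) = (3, 1.5) − 0.05·(28.5, 18) = (1.575, 0.6)
(r₂, s₂) = (1.575, 0.6) − 0.05·(14.4, 8.325) = (0.855, 0.18375)
(r₃, s₃) = (0.855, 0.18375) − 0.05·(7.39125, 3.6675) = (0.4854375, 0.000375)
φ(0.4854375, 0.000375) = 0.9431448046875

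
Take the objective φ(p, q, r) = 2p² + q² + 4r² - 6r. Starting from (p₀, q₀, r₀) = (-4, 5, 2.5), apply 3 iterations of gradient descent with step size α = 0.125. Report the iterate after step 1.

∇φ = (4p, 2q, 8r - 6)
(p₁, q₁, r₁) = (-4, 5, 2.5) − 0.125·(-16, 10, 14) = (-2, 3.75, 0.75)

(-2, 3.75, 0.75)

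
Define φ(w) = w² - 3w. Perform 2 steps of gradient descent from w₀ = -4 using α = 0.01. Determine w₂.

-3.7822

φ′(w) = 2w - 3
w₁ = -4 − 0.01·(-11) = -3.89
w₂ = -3.89 − 0.01·(-10.78) = -3.7822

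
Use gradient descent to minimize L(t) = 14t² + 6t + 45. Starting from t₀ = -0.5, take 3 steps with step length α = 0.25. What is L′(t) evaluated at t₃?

1728

L′(t) = 28t + 6
Step 1: L′(-0.5) = -8; t₁ = -0.5 − 0.25·(-8) = 1.5
Step 2: L′(1.5) = 48; t₂ = 1.5 − 0.25·48 = -10.5
Step 3: L′(-10.5) = -288; t₃ = -10.5 − 0.25·(-288) = 61.5
L′(t) at (61.5) = 1728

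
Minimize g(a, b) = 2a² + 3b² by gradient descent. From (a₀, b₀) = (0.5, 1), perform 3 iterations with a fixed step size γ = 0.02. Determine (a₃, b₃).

(0.389344, 0.681472)

∇g = (4a, 6b)
Step 1: at (0.5, 1), ∇g = (2, 6) → (0.5, 1) − 0.02·(2, 6) = (0.46, 0.88)
Step 2: at (0.46, 0.88), ∇g = (1.84, 5.28) → (0.46, 0.88) − 0.02·(1.84, 5.28) = (0.4232, 0.7744)
Step 3: at (0.4232, 0.7744), ∇g = (1.6928, 4.6464) → (0.4232, 0.7744) − 0.02·(1.6928, 4.6464) = (0.389344, 0.681472)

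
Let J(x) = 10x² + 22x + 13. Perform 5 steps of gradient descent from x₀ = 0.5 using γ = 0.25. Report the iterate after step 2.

24.5

J′(x) = 20x + 22
Step 1: J′(0.5) = 32; x₁ = 0.5 − 0.25·32 = -7.5
Step 2: J′(-7.5) = -128; x₂ = -7.5 − 0.25·(-128) = 24.5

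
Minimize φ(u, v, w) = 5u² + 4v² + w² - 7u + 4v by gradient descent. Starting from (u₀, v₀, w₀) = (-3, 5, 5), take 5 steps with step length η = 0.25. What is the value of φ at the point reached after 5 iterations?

4064.746337890625

∇φ = (10u - 7, 8v + 4, 2w)
(u₁, v₁, w₁) = (-3, 5, 5) − 0.25·(-37, 44, 10) = (6.25, -6, 2.5)
(u₂, v₂, w₂) = (6.25, -6, 2.5) − 0.25·(55.5, -44, 5) = (-7.625, 5, 1.25)
(u₃, v₃, w₃) = (-7.625, 5, 1.25) − 0.25·(-83.25, 44, 2.5) = (13.1875, -6, 0.625)
(u₄, v₄, w₄) = (13.1875, -6, 0.625) − 0.25·(124.875, -44, 1.25) = (-18.03125, 5, 0.3125)
(u₅, v₅, w₅) = (-18.03125, 5, 0.3125) − 0.25·(-187.3125, 44, 0.625) = (28.796875, -6, 0.15625)
φ(28.796875, -6, 0.15625) = 4064.746337890625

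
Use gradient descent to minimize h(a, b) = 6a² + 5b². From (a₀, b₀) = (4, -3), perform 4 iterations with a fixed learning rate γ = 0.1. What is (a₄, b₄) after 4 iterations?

∇h = (12a, 10b)
Step 1: at (4, -3), ∇h = (48, -30) → (4, -3) − 0.1·(48, -30) = (-0.8, 0)
Step 2: at (-0.8, 0), ∇h = (-9.6, 0) → (-0.8, 0) − 0.1·(-9.6, 0) = (0.16, 0)
Step 3: at (0.16, 0), ∇h = (1.92, 0) → (0.16, 0) − 0.1·(1.92, 0) = (-0.032, 0)
Step 4: at (-0.032, 0), ∇h = (-0.384, 0) → (-0.032, 0) − 0.1·(-0.384, 0) = (0.0064, 0)

(0.0064, 0)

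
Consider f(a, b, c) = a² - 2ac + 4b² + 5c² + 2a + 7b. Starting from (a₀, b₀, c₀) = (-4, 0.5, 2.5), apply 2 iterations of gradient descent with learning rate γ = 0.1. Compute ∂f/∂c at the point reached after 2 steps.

∇f = (2a - 2c + 2, 8b + 7, -2a + 10c)
Step 1: at (-4, 0.5, 2.5), ∇f = (-11, 11, 33) → (-4, 0.5, 2.5) − 0.1·(-11, 11, 33) = (-2.9, -0.6, -0.8)
Step 2: at (-2.9, -0.6, -0.8), ∇f = (-2.2, 2.2, -2.2) → (-2.9, -0.6, -0.8) − 0.1·(-2.2, 2.2, -2.2) = (-2.68, -0.82, -0.58)
∂f/∂c at (-2.68, -0.82, -0.58) = -0.44

-0.44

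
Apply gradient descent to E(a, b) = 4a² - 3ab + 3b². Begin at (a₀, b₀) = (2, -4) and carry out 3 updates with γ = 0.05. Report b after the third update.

∇E = (8a - 3b, -3a + 6b)
Step 1: at (2, -4), ∇E = (28, -30) → (2, -4) − 0.05·(28, -30) = (0.6, -2.5)
Step 2: at (0.6, -2.5), ∇E = (12.3, -16.8) → (0.6, -2.5) − 0.05·(12.3, -16.8) = (-0.015, -1.66)
Step 3: at (-0.015, -1.66), ∇E = (4.86, -9.915) → (-0.015, -1.66) − 0.05·(4.86, -9.915) = (-0.258, -1.16425)
b = -1.16425

-1.16425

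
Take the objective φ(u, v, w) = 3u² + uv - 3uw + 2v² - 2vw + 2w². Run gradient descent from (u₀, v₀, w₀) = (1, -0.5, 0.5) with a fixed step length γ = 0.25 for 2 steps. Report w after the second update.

0

∇φ = (6u + v - 3w, u + 4v - 2w, -3u - 2v + 4w)
(u₁, v₁, w₁) = (1, -0.5, 0.5) − 0.25·(4, -2, 0) = (0, 0, 0.5)
(u₂, v₂, w₂) = (0, 0, 0.5) − 0.25·(-1.5, -1, 2) = (0.375, 0.25, 0)
w = 0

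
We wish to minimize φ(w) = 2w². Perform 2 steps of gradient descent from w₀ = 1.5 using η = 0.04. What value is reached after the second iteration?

φ′(w) = 4w
w₁ = 1.5 − 0.04·6 = 1.26
w₂ = 1.26 − 0.04·5.04 = 1.0584

1.0584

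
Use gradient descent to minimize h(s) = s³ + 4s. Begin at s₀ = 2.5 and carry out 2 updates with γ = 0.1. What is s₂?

h′(s) = 3s² + 4
s₁ = 2.5 − 0.1·22.75 = 0.225
s₂ = 0.225 − 0.1·4.151875 = -0.1901875

-0.1901875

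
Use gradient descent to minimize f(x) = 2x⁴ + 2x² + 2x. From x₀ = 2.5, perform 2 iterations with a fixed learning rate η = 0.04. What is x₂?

f′(x) = 8x³ + 4x + 2
x₁ = 2.5 − 0.04·137 = -2.98
x₂ = -2.98 − 0.04·(-221.628736) = 5.88514944

5.88514944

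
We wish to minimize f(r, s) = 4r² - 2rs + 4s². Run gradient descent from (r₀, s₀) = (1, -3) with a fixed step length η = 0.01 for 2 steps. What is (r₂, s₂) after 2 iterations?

(0.7364, -2.5036)

∇f = (8r - 2s, -2r + 8s)
Step 1: at (1, -3), ∇f = (14, -26) → (1, -3) − 0.01·(14, -26) = (0.86, -2.74)
Step 2: at (0.86, -2.74), ∇f = (12.36, -23.64) → (0.86, -2.74) − 0.01·(12.36, -23.64) = (0.7364, -2.5036)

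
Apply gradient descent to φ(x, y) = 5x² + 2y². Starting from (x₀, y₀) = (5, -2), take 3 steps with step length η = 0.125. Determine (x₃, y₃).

∇φ = (10x, 4y)
(x₁, y₁) = (5, -2) − 0.125·(50, -8) = (-1.25, -1)
(x₂, y₂) = (-1.25, -1) − 0.125·(-12.5, -4) = (0.3125, -0.5)
(x₃, y₃) = (0.3125, -0.5) − 0.125·(3.125, -2) = (-0.078125, -0.25)

(-0.078125, -0.25)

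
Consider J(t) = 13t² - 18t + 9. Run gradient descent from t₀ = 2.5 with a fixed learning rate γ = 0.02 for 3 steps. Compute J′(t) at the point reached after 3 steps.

5.197824

J′(t) = 26t - 18
t₁ = 2.5 − 0.02·47 = 1.56
t₂ = 1.56 − 0.02·22.56 = 1.1088
t₃ = 1.1088 − 0.02·10.8288 = 0.892224
J′(t) at (0.892224) = 5.197824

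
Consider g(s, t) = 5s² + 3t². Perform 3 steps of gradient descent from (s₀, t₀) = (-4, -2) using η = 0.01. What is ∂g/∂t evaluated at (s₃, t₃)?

∇g = (10s, 6t)
Step 1: at (-4, -2), ∇g = (-40, -12) → (-4, -2) − 0.01·(-40, -12) = (-3.6, -1.88)
Step 2: at (-3.6, -1.88), ∇g = (-36, -11.28) → (-3.6, -1.88) − 0.01·(-36, -11.28) = (-3.24, -1.7672)
Step 3: at (-3.24, -1.7672), ∇g = (-32.4, -10.6032) → (-3.24, -1.7672) − 0.01·(-32.4, -10.6032) = (-2.916, -1.661168)
∂g/∂t at (-2.916, -1.661168) = -9.967008

-9.967008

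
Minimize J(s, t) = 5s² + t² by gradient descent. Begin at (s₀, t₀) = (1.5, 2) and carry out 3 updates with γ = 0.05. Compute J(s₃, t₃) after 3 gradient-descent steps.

∇J = (10s, 2t)
(s₁, t₁) = (1.5, 2) − 0.05·(15, 4) = (0.75, 1.8)
(s₂, t₂) = (0.75, 1.8) − 0.05·(7.5, 3.6) = (0.375, 1.62)
(s₃, t₃) = (0.375, 1.62) − 0.05·(3.75, 3.24) = (0.1875, 1.458)
J(0.1875, 1.458) = 2.30154525

2.30154525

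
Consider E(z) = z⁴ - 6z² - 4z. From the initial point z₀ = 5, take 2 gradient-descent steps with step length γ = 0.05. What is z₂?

921.6464

E′(z) = 4z³ - 12z - 4
Step 1: E′(5) = 436; z₁ = 5 − 0.05·436 = -16.8
Step 2: E′(-16.8) = -18768.928; z₂ = -16.8 − 0.05·(-18768.928) = 921.6464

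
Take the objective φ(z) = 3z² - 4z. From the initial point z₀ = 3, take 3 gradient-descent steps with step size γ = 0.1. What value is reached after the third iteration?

φ′(z) = 6z - 4
z₁ = 3 − 0.1·14 = 1.6
z₂ = 1.6 − 0.1·5.6 = 1.04
z₃ = 1.04 − 0.1·2.24 = 0.816

0.816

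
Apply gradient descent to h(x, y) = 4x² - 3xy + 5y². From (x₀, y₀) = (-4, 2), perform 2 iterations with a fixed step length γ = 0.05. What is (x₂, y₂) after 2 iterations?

∇h = (8x - 3y, -3x + 10y)
(x₁, y₁) = (-4, 2) − 0.05·(-38, 32) = (-2.1, 0.4)
(x₂, y₂) = (-2.1, 0.4) − 0.05·(-18, 10.3) = (-1.2, -0.115)

(-1.2, -0.115)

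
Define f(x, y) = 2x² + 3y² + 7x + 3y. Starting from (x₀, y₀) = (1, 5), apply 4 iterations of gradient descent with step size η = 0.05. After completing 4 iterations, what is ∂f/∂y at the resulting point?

∇f = (4x + 7, 6y + 3)
(x₁, y₁) = (1, 5) − 0.05·(11, 33) = (0.45, 3.35)
(x₂, y₂) = (0.45, 3.35) − 0.05·(8.8, 23.1) = (0.01, 2.195)
(x₃, y₃) = (0.01, 2.195) − 0.05·(7.04, 16.17) = (-0.342, 1.3865)
(x₄, y₄) = (-0.342, 1.3865) − 0.05·(5.632, 11.319) = (-0.6236, 0.82055)
∂f/∂y at (-0.6236, 0.82055) = 7.9233

7.9233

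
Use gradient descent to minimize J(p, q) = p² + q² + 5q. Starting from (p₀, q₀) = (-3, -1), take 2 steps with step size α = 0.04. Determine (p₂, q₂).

∇J = (2p, 2q + 5)
Step 1: at (-3, -1), ∇J = (-6, 3) → (-3, -1) − 0.04·(-6, 3) = (-2.76, -1.12)
Step 2: at (-2.76, -1.12), ∇J = (-5.52, 2.76) → (-2.76, -1.12) − 0.04·(-5.52, 2.76) = (-2.5392, -1.2304)

(-2.5392, -1.2304)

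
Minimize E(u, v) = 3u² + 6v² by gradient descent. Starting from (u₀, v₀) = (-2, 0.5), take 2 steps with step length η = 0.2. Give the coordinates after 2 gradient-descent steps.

∇E = (6u, 12v)
Step 1: at (-2, 0.5), ∇E = (-12, 6) → (-2, 0.5) − 0.2·(-12, 6) = (0.4, -0.7)
Step 2: at (0.4, -0.7), ∇E = (2.4, -8.4) → (0.4, -0.7) − 0.2·(2.4, -8.4) = (-0.08, 0.98)

(-0.08, 0.98)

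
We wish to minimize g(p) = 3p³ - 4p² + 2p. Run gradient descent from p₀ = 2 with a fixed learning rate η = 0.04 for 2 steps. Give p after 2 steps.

0.946816

g′(p) = 9p² - 8p + 2
Step 1: g′(2) = 22; p₁ = 2 − 0.04·22 = 1.12
Step 2: g′(1.12) = 4.3296; p₂ = 1.12 − 0.04·4.3296 = 0.946816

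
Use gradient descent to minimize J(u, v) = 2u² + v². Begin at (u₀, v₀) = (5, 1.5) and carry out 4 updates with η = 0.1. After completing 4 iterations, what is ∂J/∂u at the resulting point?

∇J = (4u, 2v)
Step 1: at (5, 1.5), ∇J = (20, 3) → (5, 1.5) − 0.1·(20, 3) = (3, 1.2)
Step 2: at (3, 1.2), ∇J = (12, 2.4) → (3, 1.2) − 0.1·(12, 2.4) = (1.8, 0.96)
Step 3: at (1.8, 0.96), ∇J = (7.2, 1.92) → (1.8, 0.96) − 0.1·(7.2, 1.92) = (1.08, 0.768)
Step 4: at (1.08, 0.768), ∇J = (4.32, 1.536) → (1.08, 0.768) − 0.1·(4.32, 1.536) = (0.648, 0.6144)
∂J/∂u at (0.648, 0.6144) = 2.592

2.592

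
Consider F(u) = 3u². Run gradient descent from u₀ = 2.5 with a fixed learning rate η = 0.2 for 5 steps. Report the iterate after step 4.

F′(u) = 6u
Step 1: F′(2.5) = 15; u₁ = 2.5 − 0.2·15 = -0.5
Step 2: F′(-0.5) = -3; u₂ = -0.5 − 0.2·(-3) = 0.1
Step 3: F′(0.1) = 0.6; u₃ = 0.1 − 0.2·0.6 = -0.02
Step 4: F′(-0.02) = -0.12; u₄ = -0.02 − 0.2·(-0.12) = 0.004

0.004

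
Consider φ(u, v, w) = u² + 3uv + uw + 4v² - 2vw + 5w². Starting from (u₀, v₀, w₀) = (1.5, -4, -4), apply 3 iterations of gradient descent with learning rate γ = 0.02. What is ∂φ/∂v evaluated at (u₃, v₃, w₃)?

-12.456152

∇φ = (2u + 3v + w, 3u + 8v - 2w, u - 2v + 10w)
(u₁, v₁, w₁) = (1.5, -4, -4) − 0.02·(-13, -19.5, -30.5) = (1.76, -3.61, -3.39)
(u₂, v₂, w₂) = (1.76, -3.61, -3.39) − 0.02·(-10.7, -16.82, -24.92) = (1.974, -3.2736, -2.8916)
(u₃, v₃, w₃) = (1.974, -3.2736, -2.8916) − 0.02·(-8.7644, -14.4836, -20.3948) = (2.149288, -2.983928, -2.483704)
∂φ/∂v at (2.149288, -2.983928, -2.483704) = -12.456152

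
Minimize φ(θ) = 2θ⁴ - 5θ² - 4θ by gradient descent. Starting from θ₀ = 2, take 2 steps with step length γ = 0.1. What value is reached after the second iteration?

φ′(θ) = 8θ³ - 10θ - 4
Step 1: φ′(2) = 40; θ₁ = 2 − 0.1·40 = -2
Step 2: φ′(-2) = -48; θ₂ = -2 − 0.1·(-48) = 2.8

2.8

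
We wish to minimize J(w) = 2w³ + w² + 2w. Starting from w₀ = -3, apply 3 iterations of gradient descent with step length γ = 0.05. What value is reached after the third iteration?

-72.6671875

J′(w) = 6w² + 2w + 2
Step 1: J′(-3) = 50; w₁ = -3 − 0.05·50 = -5.5
Step 2: J′(-5.5) = 172.5; w₂ = -5.5 − 0.05·172.5 = -14.125
Step 3: J′(-14.125) = 1170.84375; w₃ = -14.125 − 0.05·1170.84375 = -72.6671875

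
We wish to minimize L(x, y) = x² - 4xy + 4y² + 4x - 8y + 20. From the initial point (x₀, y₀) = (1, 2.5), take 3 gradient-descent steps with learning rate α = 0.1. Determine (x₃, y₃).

(1.4, 1.7)

∇L = (2x - 4y + 4, -4x + 8y - 8)
(x₁, y₁) = (1, 2.5) − 0.1·(-4, 8) = (1.4, 1.7)
(x₂, y₂) = (1.4, 1.7) − 0.1·(0, 0) = (1.4, 1.7)
(x₃, y₃) = (1.4, 1.7) − 0.1·(0, 0) = (1.4, 1.7)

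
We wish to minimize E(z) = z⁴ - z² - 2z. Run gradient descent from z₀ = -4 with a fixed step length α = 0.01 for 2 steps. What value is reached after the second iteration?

-1.375

E′(z) = 4z³ - 2z - 2
z₁ = -4 − 0.01·(-250) = -1.5
z₂ = -1.5 − 0.01·(-12.5) = -1.375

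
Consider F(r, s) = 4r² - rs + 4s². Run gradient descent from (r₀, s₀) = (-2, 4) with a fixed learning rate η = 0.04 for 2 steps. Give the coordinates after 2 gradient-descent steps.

∇F = (8r - s, -r + 8s)
(r₁, s₁) = (-2, 4) − 0.04·(-20, 34) = (-1.2, 2.64)
(r₂, s₂) = (-1.2, 2.64) − 0.04·(-12.24, 22.32) = (-0.7104, 1.7472)

(-0.7104, 1.7472)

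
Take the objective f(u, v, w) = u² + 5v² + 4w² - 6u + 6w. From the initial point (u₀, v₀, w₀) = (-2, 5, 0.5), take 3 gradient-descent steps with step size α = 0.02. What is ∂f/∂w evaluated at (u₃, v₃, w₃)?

5.92704

∇f = (2u - 6, 10v, 8w + 6)
Step 1: at (-2, 5, 0.5), ∇f = (-10, 50, 10) → (-2, 5, 0.5) − 0.02·(-10, 50, 10) = (-1.8, 4, 0.3)
Step 2: at (-1.8, 4, 0.3), ∇f = (-9.6, 40, 8.4) → (-1.8, 4, 0.3) − 0.02·(-9.6, 40, 8.4) = (-1.608, 3.2, 0.132)
Step 3: at (-1.608, 3.2, 0.132), ∇f = (-9.216, 32, 7.056) → (-1.608, 3.2, 0.132) − 0.02·(-9.216, 32, 7.056) = (-1.42368, 2.56, -0.00912)
∂f/∂w at (-1.42368, 2.56, -0.00912) = 5.92704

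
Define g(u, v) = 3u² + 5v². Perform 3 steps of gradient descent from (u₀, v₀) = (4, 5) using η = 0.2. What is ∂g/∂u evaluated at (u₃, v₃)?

∇g = (6u, 10v)
(u₁, v₁) = (4, 5) − 0.2·(24, 50) = (-0.8, -5)
(u₂, v₂) = (-0.8, -5) − 0.2·(-4.8, -50) = (0.16, 5)
(u₃, v₃) = (0.16, 5) − 0.2·(0.96, 50) = (-0.032, -5)
∂g/∂u at (-0.032, -5) = -0.192

-0.192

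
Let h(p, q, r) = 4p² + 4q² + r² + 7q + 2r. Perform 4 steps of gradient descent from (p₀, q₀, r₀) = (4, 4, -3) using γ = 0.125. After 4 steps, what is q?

∇h = (8p, 8q + 7, 2r + 2)
Step 1: at (4, 4, -3), ∇h = (32, 39, -4) → (4, 4, -3) − 0.125·(32, 39, -4) = (0, -0.875, -2.5)
Step 2: at (0, -0.875, -2.5), ∇h = (0, 0, -3) → (0, -0.875, -2.5) − 0.125·(0, 0, -3) = (0, -0.875, -2.125)
Step 3: at (0, -0.875, -2.125), ∇h = (0, 0, -2.25) → (0, -0.875, -2.125) − 0.125·(0, 0, -2.25) = (0, -0.875, -1.84375)
Step 4: at (0, -0.875, -1.84375), ∇h = (0, 0, -1.6875) → (0, -0.875, -1.84375) − 0.125·(0, 0, -1.6875) = (0, -0.875, -1.6328125)
q = -0.875

-0.875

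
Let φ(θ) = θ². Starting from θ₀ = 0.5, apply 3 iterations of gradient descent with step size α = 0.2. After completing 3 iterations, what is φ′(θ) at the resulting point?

φ′(θ) = 2θ
θ₁ = 0.5 − 0.2·1 = 0.3
θ₂ = 0.3 − 0.2·0.6 = 0.18
θ₃ = 0.18 − 0.2·0.36 = 0.108
φ′(θ) at (0.108) = 0.216

0.216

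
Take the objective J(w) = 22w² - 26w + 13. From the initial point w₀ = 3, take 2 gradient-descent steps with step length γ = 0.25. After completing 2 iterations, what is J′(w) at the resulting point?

J′(w) = 44w - 26
Step 1: J′(3) = 106; w₁ = 3 − 0.25·106 = -23.5
Step 2: J′(-23.5) = -1060; w₂ = -23.5 − 0.25·(-1060) = 241.5
J′(w) at (241.5) = 10600

10600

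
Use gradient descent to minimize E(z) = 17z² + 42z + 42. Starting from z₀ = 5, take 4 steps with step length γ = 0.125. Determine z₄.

694.4140625

E′(z) = 34z + 42
z₁ = 5 − 0.125·212 = -21.5
z₂ = -21.5 − 0.125·(-689) = 64.625
z₃ = 64.625 − 0.125·2239.25 = -215.28125
z₄ = -215.28125 − 0.125·(-7277.5625) = 694.4140625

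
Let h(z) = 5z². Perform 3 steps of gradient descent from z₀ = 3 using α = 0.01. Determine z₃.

2.187

h′(z) = 10z
z₁ = 3 − 0.01·30 = 2.7
z₂ = 2.7 − 0.01·27 = 2.43
z₃ = 2.43 − 0.01·24.3 = 2.187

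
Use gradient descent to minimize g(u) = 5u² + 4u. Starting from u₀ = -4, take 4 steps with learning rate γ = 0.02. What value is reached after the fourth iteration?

g′(u) = 10u + 4
Step 1: g′(-4) = -36; u₁ = -4 − 0.02·(-36) = -3.28
Step 2: g′(-3.28) = -28.8; u₂ = -3.28 − 0.02·(-28.8) = -2.704
Step 3: g′(-2.704) = -23.04; u₃ = -2.704 − 0.02·(-23.04) = -2.2432
Step 4: g′(-2.2432) = -18.432; u₄ = -2.2432 − 0.02·(-18.432) = -1.87456

-1.87456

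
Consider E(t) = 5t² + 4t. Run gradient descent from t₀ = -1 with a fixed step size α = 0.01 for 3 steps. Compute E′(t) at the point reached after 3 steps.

E′(t) = 10t + 4
t₁ = -1 − 0.01·(-6) = -0.94
t₂ = -0.94 − 0.01·(-5.4) = -0.886
t₃ = -0.886 − 0.01·(-4.86) = -0.8374
E′(t) at (-0.8374) = -4.374

-4.374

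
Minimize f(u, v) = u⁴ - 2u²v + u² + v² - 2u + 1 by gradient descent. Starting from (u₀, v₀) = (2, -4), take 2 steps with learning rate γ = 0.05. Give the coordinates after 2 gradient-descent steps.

(0.2014, -2.711)

∇f = (4u³ - 4uv + 2u - 2, -2u² + 2v)
Step 1: at (2, -4), ∇f = (66, -16) → (2, -4) − 0.05·(66, -16) = (-1.3, -3.2)
Step 2: at (-1.3, -3.2), ∇f = (-30.028, -9.78) → (-1.3, -3.2) − 0.05·(-30.028, -9.78) = (0.2014, -2.711)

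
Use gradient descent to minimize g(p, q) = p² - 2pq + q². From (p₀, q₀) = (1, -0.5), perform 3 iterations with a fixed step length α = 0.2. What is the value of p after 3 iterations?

0.256

∇g = (2p - 2q, -2p + 2q)
Step 1: at (1, -0.5), ∇g = (3, -3) → (1, -0.5) − 0.2·(3, -3) = (0.4, 0.1)
Step 2: at (0.4, 0.1), ∇g = (0.6, -0.6) → (0.4, 0.1) − 0.2·(0.6, -0.6) = (0.28, 0.22)
Step 3: at (0.28, 0.22), ∇g = (0.12, -0.12) → (0.28, 0.22) − 0.2·(0.12, -0.12) = (0.256, 0.244)
p = 0.256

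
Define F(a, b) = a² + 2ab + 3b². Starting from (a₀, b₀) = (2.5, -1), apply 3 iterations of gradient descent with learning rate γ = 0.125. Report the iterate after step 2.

∇F = (2a + 2b, 2a + 6b)
Step 1: at (2.5, -1), ∇F = (3, -1) → (2.5, -1) − 0.125·(3, -1) = (2.125, -0.875)
Step 2: at (2.125, -0.875), ∇F = (2.5, -1) → (2.125, -0.875) − 0.125·(2.5, -1) = (1.8125, -0.75)

(1.8125, -0.75)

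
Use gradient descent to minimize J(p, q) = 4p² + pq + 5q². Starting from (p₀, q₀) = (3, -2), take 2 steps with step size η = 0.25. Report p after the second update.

1.9375

∇J = (8p + q, p + 10q)
Step 1: at (3, -2), ∇J = (22, -17) → (3, -2) − 0.25·(22, -17) = (-2.5, 2.25)
Step 2: at (-2.5, 2.25), ∇J = (-17.75, 20) → (-2.5, 2.25) − 0.25·(-17.75, 20) = (1.9375, -2.75)
p = 1.9375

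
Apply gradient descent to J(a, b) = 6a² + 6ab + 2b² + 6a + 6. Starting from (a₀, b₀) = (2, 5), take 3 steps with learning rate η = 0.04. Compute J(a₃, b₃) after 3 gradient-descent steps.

0.552768405504

∇J = (12a + 6b + 6, 6a + 4b)
Step 1: at (2, 5), ∇J = (60, 32) → (2, 5) − 0.04·(60, 32) = (-0.4, 3.72)
Step 2: at (-0.4, 3.72), ∇J = (23.52, 12.48) → (-0.4, 3.72) − 0.04·(23.52, 12.48) = (-1.3408, 3.2208)
Step 3: at (-1.3408, 3.2208), ∇J = (9.2352, 4.8384) → (-1.3408, 3.2208) − 0.04·(9.2352, 4.8384) = (-1.710208, 3.027264)
J(-1.710208, 3.027264) = 0.552768405504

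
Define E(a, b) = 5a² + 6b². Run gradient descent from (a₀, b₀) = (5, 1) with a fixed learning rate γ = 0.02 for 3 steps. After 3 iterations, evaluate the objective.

33.924199571456

∇E = (10a, 12b)
Step 1: at (5, 1), ∇E = (50, 12) → (5, 1) − 0.02·(50, 12) = (4, 0.76)
Step 2: at (4, 0.76), ∇E = (40, 9.12) → (4, 0.76) − 0.02·(40, 9.12) = (3.2, 0.5776)
Step 3: at (3.2, 0.5776), ∇E = (32, 6.9312) → (3.2, 0.5776) − 0.02·(32, 6.9312) = (2.56, 0.438976)
E(2.56, 0.438976) = 33.924199571456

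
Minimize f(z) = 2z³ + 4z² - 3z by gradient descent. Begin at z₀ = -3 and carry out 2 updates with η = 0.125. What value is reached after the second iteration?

-30.10546875

f′(z) = 6z² + 8z - 3
Step 1: f′(-3) = 27; z₁ = -3 − 0.125·27 = -6.375
Step 2: f′(-6.375) = 189.84375; z₂ = -6.375 − 0.125·189.84375 = -30.10546875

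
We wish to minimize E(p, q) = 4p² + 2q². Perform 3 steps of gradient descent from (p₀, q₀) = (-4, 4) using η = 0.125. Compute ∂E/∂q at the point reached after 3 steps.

∇E = (8p, 4q)
(p₁, q₁) = (-4, 4) − 0.125·(-32, 16) = (0, 2)
(p₂, q₂) = (0, 2) − 0.125·(0, 8) = (0, 1)
(p₃, q₃) = (0, 1) − 0.125·(0, 4) = (0, 0.5)
∂E/∂q at (0, 0.5) = 2

2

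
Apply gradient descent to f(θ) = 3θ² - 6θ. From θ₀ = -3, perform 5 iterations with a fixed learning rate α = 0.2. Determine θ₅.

f′(θ) = 6θ - 6
θ₁ = -3 − 0.2·(-24) = 1.8
θ₂ = 1.8 − 0.2·4.8 = 0.84
θ₃ = 0.84 − 0.2·(-0.96) = 1.032
θ₄ = 1.032 − 0.2·0.192 = 0.9936
θ₅ = 0.9936 − 0.2·(-0.0384) = 1.00128

1.00128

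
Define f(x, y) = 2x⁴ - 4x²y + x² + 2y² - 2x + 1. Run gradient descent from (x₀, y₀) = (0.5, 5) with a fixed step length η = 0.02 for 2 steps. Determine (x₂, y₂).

(1.45264, 4.3152)

∇f = (8x³ - 8xy + 2x - 2, -4x² + 4y)
Step 1: at (0.5, 5), ∇f = (-20, 19) → (0.5, 5) − 0.02·(-20, 19) = (0.9, 4.62)
Step 2: at (0.9, 4.62), ∇f = (-27.632, 15.24) → (0.9, 4.62) − 0.02·(-27.632, 15.24) = (1.45264, 4.3152)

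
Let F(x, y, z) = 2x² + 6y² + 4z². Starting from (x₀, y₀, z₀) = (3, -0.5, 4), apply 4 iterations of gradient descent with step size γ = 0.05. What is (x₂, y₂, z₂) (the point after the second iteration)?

(1.92, -0.08, 1.44)

∇F = (4x, 12y, 8z)
Step 1: at (3, -0.5, 4), ∇F = (12, -6, 32) → (3, -0.5, 4) − 0.05·(12, -6, 32) = (2.4, -0.2, 2.4)
Step 2: at (2.4, -0.2, 2.4), ∇F = (9.6, -2.4, 19.2) → (2.4, -0.2, 2.4) − 0.05·(9.6, -2.4, 19.2) = (1.92, -0.08, 1.44)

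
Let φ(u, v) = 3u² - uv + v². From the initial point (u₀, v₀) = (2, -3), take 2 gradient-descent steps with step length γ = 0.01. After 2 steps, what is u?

1.7098

∇φ = (6u - v, -u + 2v)
Step 1: at (2, -3), ∇φ = (15, -8) → (2, -3) − 0.01·(15, -8) = (1.85, -2.92)
Step 2: at (1.85, -2.92), ∇φ = (14.02, -7.69) → (1.85, -2.92) − 0.01·(14.02, -7.69) = (1.7098, -2.8431)
u = 1.7098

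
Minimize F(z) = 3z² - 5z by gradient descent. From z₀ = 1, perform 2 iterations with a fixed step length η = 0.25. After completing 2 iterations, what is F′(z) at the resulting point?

0.25

F′(z) = 6z - 5
Step 1: F′(1) = 1; z₁ = 1 − 0.25·1 = 0.75
Step 2: F′(0.75) = -0.5; z₂ = 0.75 − 0.25·(-0.5) = 0.875
F′(z) at (0.875) = 0.25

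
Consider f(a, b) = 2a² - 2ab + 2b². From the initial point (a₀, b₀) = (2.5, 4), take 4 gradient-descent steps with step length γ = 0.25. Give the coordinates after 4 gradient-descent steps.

∇f = (4a - 2b, -2a + 4b)
(a₁, b₁) = (2.5, 4) − 0.25·(2, 11) = (2, 1.25)
(a₂, b₂) = (2, 1.25) − 0.25·(5.5, 1) = (0.625, 1)
(a₃, b₃) = (0.625, 1) − 0.25·(0.5, 2.75) = (0.5, 0.3125)
(a₄, b₄) = (0.5, 0.3125) − 0.25·(1.375, 0.25) = (0.15625, 0.25)

(0.15625, 0.25)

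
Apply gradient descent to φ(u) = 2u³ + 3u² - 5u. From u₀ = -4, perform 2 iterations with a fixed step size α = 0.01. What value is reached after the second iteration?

-5.648334

φ′(u) = 6u² + 6u - 5
Step 1: φ′(-4) = 67; u₁ = -4 − 0.01·67 = -4.67
Step 2: φ′(-4.67) = 97.8334; u₂ = -4.67 − 0.01·97.8334 = -5.648334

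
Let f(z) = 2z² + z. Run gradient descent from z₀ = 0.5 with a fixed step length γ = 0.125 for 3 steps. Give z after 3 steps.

-0.15625

f′(z) = 4z + 1
Step 1: f′(0.5) = 3; z₁ = 0.5 − 0.125·3 = 0.125
Step 2: f′(0.125) = 1.5; z₂ = 0.125 − 0.125·1.5 = -0.0625
Step 3: f′(-0.0625) = 0.75; z₃ = -0.0625 − 0.125·0.75 = -0.15625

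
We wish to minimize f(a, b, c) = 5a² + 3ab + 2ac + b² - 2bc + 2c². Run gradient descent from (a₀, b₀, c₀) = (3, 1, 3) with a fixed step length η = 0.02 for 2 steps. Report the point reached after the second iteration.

(1.6148, 0.838, 2.4128)

∇f = (10a + 3b + 2c, 3a + 2b - 2c, 2a - 2b + 4c)
(a₁, b₁, c₁) = (3, 1, 3) − 0.02·(39, 5, 16) = (2.22, 0.9, 2.68)
(a₂, b₂, c₂) = (2.22, 0.9, 2.68) − 0.02·(30.26, 3.1, 13.36) = (1.6148, 0.838, 2.4128)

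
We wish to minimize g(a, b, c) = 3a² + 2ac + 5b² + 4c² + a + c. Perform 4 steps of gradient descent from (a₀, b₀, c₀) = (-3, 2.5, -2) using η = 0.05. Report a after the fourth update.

∇g = (6a + 2c + 1, 10b, 2a + 8c + 1)
(a₁, b₁, c₁) = (-3, 2.5, -2) − 0.05·(-21, 25, -21) = (-1.95, 1.25, -0.95)
(a₂, b₂, c₂) = (-1.95, 1.25, -0.95) − 0.05·(-12.6, 12.5, -10.5) = (-1.32, 0.625, -0.425)
(a₃, b₃, c₃) = (-1.32, 0.625, -0.425) − 0.05·(-7.77, 6.25, -5.04) = (-0.9315, 0.3125, -0.173)
(a₄, b₄, c₄) = (-0.9315, 0.3125, -0.173) − 0.05·(-4.935, 3.125, -2.247) = (-0.68475, 0.15625, -0.06065)
a = -0.68475

-0.68475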